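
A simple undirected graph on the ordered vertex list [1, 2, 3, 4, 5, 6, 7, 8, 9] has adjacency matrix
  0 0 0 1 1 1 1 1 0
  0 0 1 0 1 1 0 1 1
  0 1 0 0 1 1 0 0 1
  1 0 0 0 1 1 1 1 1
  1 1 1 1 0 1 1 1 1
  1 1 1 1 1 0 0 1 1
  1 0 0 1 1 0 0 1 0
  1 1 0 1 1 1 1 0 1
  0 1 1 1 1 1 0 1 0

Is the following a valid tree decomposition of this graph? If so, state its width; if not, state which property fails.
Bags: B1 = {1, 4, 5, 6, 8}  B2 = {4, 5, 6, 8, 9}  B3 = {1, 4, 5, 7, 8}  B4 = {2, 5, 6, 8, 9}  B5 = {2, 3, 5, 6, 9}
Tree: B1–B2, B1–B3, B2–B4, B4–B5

Yes; width 4.

Checking the three conditions: (i) the bags cover all of {1, 2, 3, 4, 5, 6, 7, 8, 9}; (ii) for each edge, some bag contains both endpoints; (iii) the bags containing any fixed vertex form a subtree. All hold, so the decomposition is valid with width 5 − 1 = 4.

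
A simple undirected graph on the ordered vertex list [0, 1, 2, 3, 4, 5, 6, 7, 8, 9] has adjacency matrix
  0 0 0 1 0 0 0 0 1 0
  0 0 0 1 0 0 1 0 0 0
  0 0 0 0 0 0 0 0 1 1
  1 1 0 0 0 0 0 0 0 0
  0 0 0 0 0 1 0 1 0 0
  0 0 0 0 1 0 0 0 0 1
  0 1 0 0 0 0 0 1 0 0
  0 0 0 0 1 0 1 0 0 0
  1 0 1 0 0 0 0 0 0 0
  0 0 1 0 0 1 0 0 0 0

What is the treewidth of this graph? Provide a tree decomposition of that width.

Treewidth 2.
Bags: B1 = {4, 5, 7}  B2 = {5, 6, 7}  B3 = {1, 5, 6}  B4 = {1, 3, 5}  B5 = {0, 3, 5}  B6 = {0, 5, 8}  B7 = {2, 5, 8}  B8 = {2, 5, 9}
Tree: B1–B2, B2–B3, B3–B4, B4–B5, B5–B6, B6–B7, B7–B8

Every bag has size at most 3, so the width is 3 − 1 = 2 and tw(G) ≤ 2. The edges 5–4–7–6–1–3–0–8–2–9–5 form a cycle, so G is not a tree and its treewidth is at least 2. Hence tw(G) = 2 exactly.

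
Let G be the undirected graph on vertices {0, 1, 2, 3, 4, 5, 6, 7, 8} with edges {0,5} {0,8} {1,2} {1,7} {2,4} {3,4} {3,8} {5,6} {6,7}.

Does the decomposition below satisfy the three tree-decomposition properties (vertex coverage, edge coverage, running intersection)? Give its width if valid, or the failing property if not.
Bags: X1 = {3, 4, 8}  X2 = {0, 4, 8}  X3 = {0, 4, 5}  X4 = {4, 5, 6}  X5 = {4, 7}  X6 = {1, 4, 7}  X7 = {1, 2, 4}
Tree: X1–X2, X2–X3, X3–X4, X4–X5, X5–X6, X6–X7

A tree decomposition must satisfy three properties: every vertex lies in some bag; for every edge, both endpoints lie together in some bag; and for every vertex, the bags containing it form a connected subtree. Here edge (6,7) lies in no bag, so the decomposition is invalid.

No — edge (6,7) lies in no bag.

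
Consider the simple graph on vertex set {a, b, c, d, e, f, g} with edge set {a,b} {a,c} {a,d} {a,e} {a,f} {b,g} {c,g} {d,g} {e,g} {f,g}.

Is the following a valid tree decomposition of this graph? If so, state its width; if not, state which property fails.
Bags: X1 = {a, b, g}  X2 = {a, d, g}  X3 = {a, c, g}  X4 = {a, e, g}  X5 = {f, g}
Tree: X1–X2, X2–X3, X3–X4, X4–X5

A tree decomposition must satisfy three properties: every vertex lies in some bag; for every edge, both endpoints lie together in some bag; and for every vertex, the bags containing it form a connected subtree. Here edge (a,f) lies in no bag, so the decomposition is invalid.

No — edge (a,f) lies in no bag.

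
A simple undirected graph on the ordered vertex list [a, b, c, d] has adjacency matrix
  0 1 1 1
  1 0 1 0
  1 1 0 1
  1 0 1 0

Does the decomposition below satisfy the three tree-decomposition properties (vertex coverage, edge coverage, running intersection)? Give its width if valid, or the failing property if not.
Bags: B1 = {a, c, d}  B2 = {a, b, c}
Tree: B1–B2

Vertex coverage: the bags together contain {a, b, c, d}, the full vertex set. Edge coverage: each edge of G has both endpoints in at least one bag. Running intersection: for every vertex, the bags containing it form a connected subtree. All three properties hold, so this is a valid tree decomposition of width max|bag| − 1 = 2, and hence tw(G) ≤ 2.

Yes; width 2.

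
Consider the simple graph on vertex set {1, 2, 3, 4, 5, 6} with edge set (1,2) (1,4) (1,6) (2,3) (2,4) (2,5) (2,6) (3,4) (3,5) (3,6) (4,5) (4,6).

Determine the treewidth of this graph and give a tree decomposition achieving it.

The largest bag has 4 vertices, giving width 3; this decomposition certifies tw(G) ≤ 3. Conversely, {1, 2, 4, 6} is a clique of size 4, and the vertices of any clique must share a bag in every tree decomposition; so some bag has ≥ 4 vertices and tw(G) ≥ 3. Therefore the treewidth is 3.

Treewidth 3.
One optimal decomposition is:
Bags: B1 = {1, 2, 4, 6}  B2 = {2, 3, 4, 6}  B3 = {2, 3, 4, 5}
Tree: B1–B2, B2–B3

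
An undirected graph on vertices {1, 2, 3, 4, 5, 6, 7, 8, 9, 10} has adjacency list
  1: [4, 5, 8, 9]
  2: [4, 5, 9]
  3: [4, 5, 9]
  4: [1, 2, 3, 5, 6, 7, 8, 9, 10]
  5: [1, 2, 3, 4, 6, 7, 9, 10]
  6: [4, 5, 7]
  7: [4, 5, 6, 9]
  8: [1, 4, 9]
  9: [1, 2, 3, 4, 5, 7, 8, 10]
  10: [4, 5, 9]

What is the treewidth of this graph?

3

A width-3 tree decomposition is:
Bags: B1 = {2, 4, 5, 9}  B2 = {4, 5, 7, 9}  B3 = {4, 5, 6, 7}  B4 = {1, 4, 5, 9}  B5 = {1, 4, 8, 9}  B6 = {3, 4, 5, 9}  B7 = {4, 5, 9, 10}
Tree: B1–B2, B2–B3, B1–B4, B4–B5, B2–B6, B4–B7
Every bag has size at most 4, so the width is 4 − 1 = 3 and tw(G) ≤ 3. On the other hand G contains the 4-clique {1, 4, 8, 9}. A clique must lie in a single bag of any decomposition, so no decomposition can have width below 3. Therefore the treewidth is 3.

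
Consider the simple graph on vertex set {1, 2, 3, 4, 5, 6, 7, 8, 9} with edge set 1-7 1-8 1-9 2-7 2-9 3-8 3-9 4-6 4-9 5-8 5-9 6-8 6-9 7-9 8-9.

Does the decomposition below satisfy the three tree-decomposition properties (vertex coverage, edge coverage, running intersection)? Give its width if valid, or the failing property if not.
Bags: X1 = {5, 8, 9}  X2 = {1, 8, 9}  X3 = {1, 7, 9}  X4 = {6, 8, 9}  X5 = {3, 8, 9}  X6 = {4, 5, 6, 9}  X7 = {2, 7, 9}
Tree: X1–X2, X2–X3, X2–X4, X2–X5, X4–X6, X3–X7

No — bags containing vertex 5 are not connected in the tree.

A tree decomposition must satisfy three properties: every vertex lies in some bag; for every edge, both endpoints lie together in some bag; and for every vertex, the bags containing it form a connected subtree. Here bags containing vertex 5 are not connected in the tree, so the decomposition is invalid.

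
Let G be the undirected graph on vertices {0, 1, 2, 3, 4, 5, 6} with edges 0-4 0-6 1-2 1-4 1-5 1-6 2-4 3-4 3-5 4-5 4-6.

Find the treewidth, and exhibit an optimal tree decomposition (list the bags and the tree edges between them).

Each bag holds 3 vertices, so the decomposition has width 2, which upper-bounds the treewidth. For the lower bound, the 3 vertices {0, 4, 6} are pairwise adjacent, and any tree decomposition puts a clique entirely inside one bag — forcing width ≥ 2. Therefore the treewidth is 2.

Treewidth 2.
One optimal decomposition is:
Bags: B1 = {1, 4, 6}  B2 = {1, 4, 5}  B3 = {3, 4, 5}  B4 = {0, 4, 6}  B5 = {1, 2, 4}
Tree: B1–B2, B2–B3, B1–B4, B2–B5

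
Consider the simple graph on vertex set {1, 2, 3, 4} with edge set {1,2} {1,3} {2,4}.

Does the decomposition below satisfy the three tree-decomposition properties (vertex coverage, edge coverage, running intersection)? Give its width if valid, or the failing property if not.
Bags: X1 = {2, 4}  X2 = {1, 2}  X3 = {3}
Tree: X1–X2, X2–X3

No — edge (1,3) lies in no bag.

A tree decomposition must satisfy three properties: every vertex lies in some bag; for every edge, both endpoints lie together in some bag; and for every vertex, the bags containing it form a connected subtree. Here edge (1,3) lies in no bag, so the decomposition is invalid.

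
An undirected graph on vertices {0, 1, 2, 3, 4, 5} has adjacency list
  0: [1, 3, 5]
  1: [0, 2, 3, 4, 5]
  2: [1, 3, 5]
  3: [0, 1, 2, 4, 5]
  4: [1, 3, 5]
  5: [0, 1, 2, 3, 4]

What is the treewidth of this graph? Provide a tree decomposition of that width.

Each bag holds 4 vertices, so the decomposition has width 3, which upper-bounds the treewidth. Conversely, {0, 1, 3, 5} is a clique of size 4, and the vertices of any clique must share a bag in every tree decomposition; so some bag has ≥ 4 vertices and tw(G) ≥ 3. Therefore the treewidth is 3.

Treewidth 3.
One such decomposition:
Bags: B1 = {1, 2, 3, 5}  B2 = {1, 3, 4, 5}  B3 = {0, 1, 3, 5}
Tree: B1–B2, B2–B3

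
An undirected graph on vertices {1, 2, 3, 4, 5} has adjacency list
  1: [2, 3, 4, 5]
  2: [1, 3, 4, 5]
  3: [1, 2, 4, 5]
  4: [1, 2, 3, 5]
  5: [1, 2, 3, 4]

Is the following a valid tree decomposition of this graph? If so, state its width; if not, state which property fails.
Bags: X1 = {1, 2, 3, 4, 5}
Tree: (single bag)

Every vertex of G appears in some bag (union = {1, 2, 3, 4, 5}); every edge is covered by a bag; and for each vertex v the set of bags containing v is connected in the bag tree. The decomposition is therefore valid. The largest bag has 5 vertices, so the width is 4.

Yes; width 4.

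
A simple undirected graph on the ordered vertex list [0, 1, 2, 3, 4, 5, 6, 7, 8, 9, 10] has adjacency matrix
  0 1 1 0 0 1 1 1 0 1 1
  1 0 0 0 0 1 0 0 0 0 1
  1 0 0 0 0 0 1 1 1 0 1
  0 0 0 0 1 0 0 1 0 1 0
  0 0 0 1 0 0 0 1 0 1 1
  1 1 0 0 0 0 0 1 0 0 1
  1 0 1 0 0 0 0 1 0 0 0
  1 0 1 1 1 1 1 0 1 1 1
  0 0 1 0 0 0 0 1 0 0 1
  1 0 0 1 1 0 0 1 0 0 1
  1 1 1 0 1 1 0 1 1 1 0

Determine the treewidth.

3

A width-3 tree decomposition is:
Bags: B1 = {0, 2, 7, 10}  B2 = {0, 7, 9, 10}  B3 = {0, 5, 7, 10}  B4 = {2, 7, 8, 10}  B5 = {4, 7, 9, 10}  B6 = {0, 2, 6, 7}  B7 = {0, 1, 5, 10}  B8 = {3, 4, 7, 9}
Tree: B1–B2, B1–B3, B1–B4, B2–B5, B1–B6, B3–B7, B5–B8
Every bag has size at most 4, so the width is 4 − 1 = 3 and tw(G) ≤ 3. On the other hand G contains the 4-clique {0, 1, 5, 10}. A clique must lie in a single bag of any decomposition, so no decomposition can have width below 3. The upper and lower bounds meet at 3, so that is the treewidth.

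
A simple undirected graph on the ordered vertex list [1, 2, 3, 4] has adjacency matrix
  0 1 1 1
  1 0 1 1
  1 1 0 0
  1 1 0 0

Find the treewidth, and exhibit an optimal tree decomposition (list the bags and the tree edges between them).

Every bag has size at most 3, so the width is 3 − 1 = 2 and tw(G) ≤ 2. For the lower bound, the 3 vertices {1, 2, 3} are pairwise adjacent, and any tree decomposition puts a clique entirely inside one bag — forcing width ≥ 2. Therefore the treewidth is 2.

Treewidth 2.
One such decomposition:
Bags: B1 = {1, 2, 4}  B2 = {1, 2, 3}
Tree: B1–B2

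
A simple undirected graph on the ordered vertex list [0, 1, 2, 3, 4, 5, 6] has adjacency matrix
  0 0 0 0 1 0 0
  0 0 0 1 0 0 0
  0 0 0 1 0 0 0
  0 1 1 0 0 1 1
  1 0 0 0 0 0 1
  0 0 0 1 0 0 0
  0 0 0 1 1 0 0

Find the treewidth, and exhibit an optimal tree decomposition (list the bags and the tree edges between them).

Treewidth 1.
One optimal decomposition is:
Bags: B1 = {3, 6}  B2 = {4, 6}  B3 = {1, 3}  B4 = {3, 5}  B5 = {0, 4}  B6 = {2, 3}
Tree: B1–B2, B1–B3, B1–B4, B2–B5, B4–B6

The largest bag has 2 vertices, giving width 1; this decomposition certifies tw(G) ≤ 1. Any graph with an edge has treewidth ≥ 1, and G has the edge 3–6. Hence tw(G) = 1 exactly.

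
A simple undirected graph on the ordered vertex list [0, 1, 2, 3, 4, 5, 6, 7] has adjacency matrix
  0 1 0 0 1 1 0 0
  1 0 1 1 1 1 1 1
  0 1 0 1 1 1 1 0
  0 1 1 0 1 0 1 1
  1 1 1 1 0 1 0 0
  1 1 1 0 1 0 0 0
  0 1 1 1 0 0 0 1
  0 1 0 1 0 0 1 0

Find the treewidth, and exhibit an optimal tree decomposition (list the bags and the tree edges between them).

Treewidth 3.
One optimal decomposition is:
Bags: B1 = {1, 2, 3, 6}  B2 = {1, 3, 6, 7}  B3 = {1, 2, 3, 4}  B4 = {1, 2, 4, 5}  B5 = {0, 1, 4, 5}
Tree: B1–B2, B1–B3, B3–B4, B4–B5

The largest bag has 4 vertices, giving width 3; this decomposition certifies tw(G) ≤ 3. On the other hand G contains the 4-clique {0, 1, 4, 5}. A clique must lie in a single bag of any decomposition, so no decomposition can have width below 3. The upper and lower bounds meet at 3, so that is the treewidth.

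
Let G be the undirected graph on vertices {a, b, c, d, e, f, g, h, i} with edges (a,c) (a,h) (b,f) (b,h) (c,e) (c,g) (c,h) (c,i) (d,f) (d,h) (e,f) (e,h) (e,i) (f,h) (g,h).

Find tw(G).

2

A width-2 tree decomposition is:
Bags: B1 = {e, f, h}  B2 = {c, e, h}  B3 = {c, g, h}  B4 = {d, f, h}  B5 = {b, f, h}  B6 = {a, c, h}  B7 = {c, e, i}
Tree: B1–B2, B2–B3, B1–B4, B1–B5, B3–B6, B2–B7
Each bag holds 3 vertices, so the decomposition has width 2, which upper-bounds the treewidth. On the other hand G contains the 3-clique {c, g, h}. A clique must lie in a single bag of any decomposition, so no decomposition can have width below 2. Combining the bounds, tw(G) = 2.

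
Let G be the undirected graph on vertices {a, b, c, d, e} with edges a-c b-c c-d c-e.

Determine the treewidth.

A width-1 tree decomposition is:
Bags: B1 = {a, c}  B2 = {c, e}  B3 = {c, d}  B4 = {b, c}
Tree: B1–B2, B2–B3, B3–B4
Every bag has size at most 2, so the width is 2 − 1 = 1 and tw(G) ≤ 1. Since G has at least one edge (e.g. a–c), it is not an edgeless graph, so tw(G) ≥ 1. Combining the bounds, tw(G) = 1.

1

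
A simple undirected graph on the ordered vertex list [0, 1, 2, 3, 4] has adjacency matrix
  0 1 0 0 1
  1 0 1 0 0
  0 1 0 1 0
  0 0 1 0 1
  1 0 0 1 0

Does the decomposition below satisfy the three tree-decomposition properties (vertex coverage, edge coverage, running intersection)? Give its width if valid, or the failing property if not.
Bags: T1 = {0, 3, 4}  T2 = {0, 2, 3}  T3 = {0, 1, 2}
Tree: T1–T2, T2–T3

Vertex coverage: the bags together contain {0, 1, 2, 3, 4}, the full vertex set. Edge coverage: each edge of G has both endpoints in at least one bag. Running intersection: for every vertex, the bags containing it form a connected subtree. All three properties hold, so this is a valid tree decomposition of width max|bag| − 1 = 2, and hence tw(G) ≤ 2.

Yes; width 2.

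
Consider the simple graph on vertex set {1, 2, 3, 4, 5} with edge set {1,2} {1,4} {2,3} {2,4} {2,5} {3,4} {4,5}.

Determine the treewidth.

2

A width-2 tree decomposition is:
Bags: B1 = {2, 3, 4}  B2 = {2, 4, 5}  B3 = {1, 2, 4}
Tree: B1–B2, B1–B3
The largest bag has 3 vertices, giving width 2; this decomposition certifies tw(G) ≤ 2. On the other hand G contains the 3-clique {1, 2, 4}. A clique must lie in a single bag of any decomposition, so no decomposition can have width below 2. Combining the bounds, tw(G) = 2.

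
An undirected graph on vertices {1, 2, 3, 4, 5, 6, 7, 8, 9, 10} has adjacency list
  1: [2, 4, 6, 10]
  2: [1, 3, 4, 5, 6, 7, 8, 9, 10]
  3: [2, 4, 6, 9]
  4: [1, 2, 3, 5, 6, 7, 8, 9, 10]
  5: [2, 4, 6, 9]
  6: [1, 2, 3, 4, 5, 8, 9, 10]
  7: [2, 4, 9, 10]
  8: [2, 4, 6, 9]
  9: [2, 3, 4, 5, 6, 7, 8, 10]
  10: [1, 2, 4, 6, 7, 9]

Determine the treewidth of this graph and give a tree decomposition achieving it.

Treewidth 4.
One such decomposition:
Bags: B1 = {2, 4, 6, 9, 10}  B2 = {2, 4, 7, 9, 10}  B3 = {1, 2, 4, 6, 10}  B4 = {2, 4, 5, 6, 9}  B5 = {2, 3, 4, 6, 9}  B6 = {2, 4, 6, 8, 9}
Tree: B1–B2, B1–B3, B1–B4, B1–B5, B5–B6

Every bag has size at most 5, so the width is 5 − 1 = 4 and tw(G) ≤ 4. For the lower bound, the 5 vertices {1, 2, 4, 6, 10} are pairwise adjacent, and any tree decomposition puts a clique entirely inside one bag — forcing width ≥ 4. The upper and lower bounds meet at 4, so that is the treewidth.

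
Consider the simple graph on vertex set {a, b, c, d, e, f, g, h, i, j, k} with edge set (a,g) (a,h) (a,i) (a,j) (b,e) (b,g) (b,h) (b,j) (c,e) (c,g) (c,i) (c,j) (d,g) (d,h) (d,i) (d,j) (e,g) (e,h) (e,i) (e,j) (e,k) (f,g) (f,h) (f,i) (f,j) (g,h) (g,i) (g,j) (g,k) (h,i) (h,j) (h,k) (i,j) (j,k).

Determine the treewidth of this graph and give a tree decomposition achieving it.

The largest bag has 5 vertices, giving width 4; this decomposition certifies tw(G) ≤ 4. For the lower bound, the 5 vertices {e, g, h, j, k} are pairwise adjacent, and any tree decomposition puts a clique entirely inside one bag — forcing width ≥ 4. Combining the bounds, tw(G) = 4.

Treewidth 4.
Bags: B1 = {d, g, h, i, j}  B2 = {e, g, h, i, j}  B3 = {b, e, g, h, j}  B4 = {e, g, h, j, k}  B5 = {a, g, h, i, j}  B6 = {c, e, g, i, j}  B7 = {f, g, h, i, j}
Tree: B1–B2, B2–B3, B3–B4, B1–B5, B2–B6, B5–B7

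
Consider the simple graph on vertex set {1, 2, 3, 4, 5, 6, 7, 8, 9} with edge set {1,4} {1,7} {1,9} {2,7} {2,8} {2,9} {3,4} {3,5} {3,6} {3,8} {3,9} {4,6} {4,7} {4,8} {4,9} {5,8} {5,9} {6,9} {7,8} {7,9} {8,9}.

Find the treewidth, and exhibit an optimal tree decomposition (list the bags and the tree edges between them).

Treewidth 3.
Bags: B1 = {4, 7, 8, 9}  B2 = {3, 4, 8, 9}  B3 = {3, 5, 8, 9}  B4 = {1, 4, 7, 9}  B5 = {3, 4, 6, 9}  B6 = {2, 7, 8, 9}
Tree: B1–B2, B2–B3, B1–B4, B2–B5, B1–B6

Every bag has size at most 4, so the width is 4 − 1 = 3 and tw(G) ≤ 3. On the other hand G contains the 4-clique {2, 7, 8, 9}. A clique must lie in a single bag of any decomposition, so no decomposition can have width below 3. The upper and lower bounds meet at 3, so that is the treewidth.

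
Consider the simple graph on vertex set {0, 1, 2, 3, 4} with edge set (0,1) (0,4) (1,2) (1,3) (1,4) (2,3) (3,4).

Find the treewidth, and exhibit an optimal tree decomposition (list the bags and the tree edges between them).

Every bag has size at most 3, so the width is 3 − 1 = 2 and tw(G) ≤ 2. On the other hand G contains the 3-clique {0, 1, 4}. A clique must lie in a single bag of any decomposition, so no decomposition can have width below 2. Hence tw(G) = 2 exactly.

Treewidth 2.
Bags: B1 = {1, 3, 4}  B2 = {0, 1, 4}  B3 = {1, 2, 3}
Tree: B1–B2, B1–B3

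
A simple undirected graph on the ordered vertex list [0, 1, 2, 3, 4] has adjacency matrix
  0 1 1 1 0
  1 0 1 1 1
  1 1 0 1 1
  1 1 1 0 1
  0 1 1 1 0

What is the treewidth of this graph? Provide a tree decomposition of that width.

Treewidth 3.
One optimal decomposition is:
Bags: B1 = {0, 1, 2, 3}  B2 = {1, 2, 3, 4}
Tree: B1–B2

Every bag has size at most 4, so the width is 4 − 1 = 3 and tw(G) ≤ 3. Conversely, {0, 1, 2, 3} is a clique of size 4, and the vertices of any clique must share a bag in every tree decomposition; so some bag has ≥ 4 vertices and tw(G) ≥ 3. Therefore the treewidth is 3.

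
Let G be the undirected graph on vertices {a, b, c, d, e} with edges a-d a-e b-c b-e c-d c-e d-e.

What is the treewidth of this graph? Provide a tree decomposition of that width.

Treewidth 2.
Bags: B1 = {b, c, e}  B2 = {c, d, e}  B3 = {a, d, e}
Tree: B1–B2, B2–B3

Each bag holds 3 vertices, so the decomposition has width 2, which upper-bounds the treewidth. On the other hand G contains the 3-clique {c, d, e}. A clique must lie in a single bag of any decomposition, so no decomposition can have width below 2. Combining the bounds, tw(G) = 2.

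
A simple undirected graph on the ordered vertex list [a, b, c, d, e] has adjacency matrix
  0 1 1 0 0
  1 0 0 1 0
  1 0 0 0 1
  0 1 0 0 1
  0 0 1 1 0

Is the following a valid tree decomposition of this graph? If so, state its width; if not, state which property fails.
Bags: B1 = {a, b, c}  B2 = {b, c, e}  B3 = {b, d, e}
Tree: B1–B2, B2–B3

Vertex coverage: the bags together contain {a, b, c, d, e}, the full vertex set. Edge coverage: each edge of G has both endpoints in at least one bag. Running intersection: for every vertex, the bags containing it form a connected subtree. All three properties hold, so this is a valid tree decomposition of width max|bag| − 1 = 2, and hence tw(G) ≤ 2.

Yes; width 2.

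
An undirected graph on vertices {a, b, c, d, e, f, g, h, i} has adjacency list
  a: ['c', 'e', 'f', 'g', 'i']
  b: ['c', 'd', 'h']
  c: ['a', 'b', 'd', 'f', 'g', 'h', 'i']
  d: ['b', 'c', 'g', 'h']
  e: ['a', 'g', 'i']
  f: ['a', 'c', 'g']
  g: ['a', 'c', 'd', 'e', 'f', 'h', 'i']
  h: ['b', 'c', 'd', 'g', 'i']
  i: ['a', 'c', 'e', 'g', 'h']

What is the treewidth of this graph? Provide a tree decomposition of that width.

Every bag has size at most 4, so the width is 4 − 1 = 3 and tw(G) ≤ 3. Conversely, {a, e, g, i} is a clique of size 4, and the vertices of any clique must share a bag in every tree decomposition; so some bag has ≥ 4 vertices and tw(G) ≥ 3. Therefore the treewidth is 3.

Treewidth 3.
Bags: B1 = {c, d, g, h}  B2 = {c, g, h, i}  B3 = {a, c, g, i}  B4 = {a, c, f, g}  B5 = {b, c, d, h}  B6 = {a, e, g, i}
Tree: B1–B2, B2–B3, B3–B4, B1–B5, B3–B6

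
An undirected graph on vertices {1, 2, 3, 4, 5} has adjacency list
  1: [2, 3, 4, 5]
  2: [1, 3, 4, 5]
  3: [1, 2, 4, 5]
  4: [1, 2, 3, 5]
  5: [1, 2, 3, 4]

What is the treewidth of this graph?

A width-4 tree decomposition is:
Bags: B1 = {1, 2, 3, 4, 5}
Tree: (single bag)
A single bag containing all 5 vertices is trivially a valid decomposition of width 4. Conversely, {1, 2, 3, 4, 5} is a clique of size 5, and the vertices of any clique must share a bag in every tree decomposition; so some bag has ≥ 5 vertices and tw(G) ≥ 4. The upper and lower bounds meet at 4, so that is the treewidth.

4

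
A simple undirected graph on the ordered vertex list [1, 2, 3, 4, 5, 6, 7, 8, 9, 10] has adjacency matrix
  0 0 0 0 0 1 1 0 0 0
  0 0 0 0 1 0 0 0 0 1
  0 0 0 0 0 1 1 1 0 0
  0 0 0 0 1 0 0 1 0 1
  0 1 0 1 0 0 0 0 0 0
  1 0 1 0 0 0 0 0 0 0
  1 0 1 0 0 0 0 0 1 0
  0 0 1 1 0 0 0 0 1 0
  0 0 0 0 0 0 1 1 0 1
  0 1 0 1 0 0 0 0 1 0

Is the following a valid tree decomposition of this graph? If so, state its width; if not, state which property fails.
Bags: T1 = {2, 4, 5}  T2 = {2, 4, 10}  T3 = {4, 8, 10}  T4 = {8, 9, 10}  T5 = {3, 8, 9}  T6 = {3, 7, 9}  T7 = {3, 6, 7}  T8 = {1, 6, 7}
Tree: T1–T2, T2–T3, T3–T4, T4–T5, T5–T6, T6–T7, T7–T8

Checking the three conditions: (i) the bags cover all of {1, 2, 3, 4, 5, 6, 7, 8, 9, 10}; (ii) for each edge, some bag contains both endpoints; (iii) the bags containing any fixed vertex form a subtree. All hold, so the decomposition is valid with width 3 − 1 = 2.

Yes; width 2.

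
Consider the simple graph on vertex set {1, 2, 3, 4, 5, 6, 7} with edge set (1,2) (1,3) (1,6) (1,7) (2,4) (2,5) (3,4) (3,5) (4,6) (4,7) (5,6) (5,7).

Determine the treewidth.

A width-3 tree decomposition is:
Bags: B1 = {1, 3, 4, 5}  B2 = {1, 2, 4, 5}  B3 = {1, 4, 5, 6}  B4 = {1, 4, 5, 7}
Tree: B1–B2, B2–B3, B3–B4
The largest bag has 4 vertices, giving width 3; this decomposition certifies tw(G) ≤ 3. For the lower bound: the 4 vertex sets {3,4}, {2,5}, {1}, {6} are disjoint, each induces a connected subgraph, and every pair is joined by at least one edge of G. Contracting each set to a single vertex therefore yields K_{4} as a minor, and since treewidth is minor-monotone, tw(G) ≥ tw(K_{4}) = 3. Hence tw(G) = 3 exactly.

3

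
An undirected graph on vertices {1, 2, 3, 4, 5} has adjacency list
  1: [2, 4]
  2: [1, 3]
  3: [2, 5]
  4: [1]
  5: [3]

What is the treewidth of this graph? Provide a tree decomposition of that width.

Every bag has size at most 2, so the width is 2 − 1 = 1 and tw(G) ≤ 1. Any graph with an edge has treewidth ≥ 1, and G has the edge 3–5. Hence tw(G) = 1 exactly.

Treewidth 1.
Bags: B1 = {3, 5}  B2 = {2, 3}  B3 = {1, 2}  B4 = {1, 4}
Tree: B1–B2, B2–B3, B3–B4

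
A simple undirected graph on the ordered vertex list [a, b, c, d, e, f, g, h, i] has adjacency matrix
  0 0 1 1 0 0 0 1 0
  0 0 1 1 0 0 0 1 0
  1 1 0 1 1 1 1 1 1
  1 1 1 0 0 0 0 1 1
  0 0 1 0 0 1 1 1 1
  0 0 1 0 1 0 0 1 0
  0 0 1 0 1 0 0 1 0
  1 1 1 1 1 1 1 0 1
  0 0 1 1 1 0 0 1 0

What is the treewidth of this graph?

3

A width-3 tree decomposition is:
Bags: B1 = {a, c, d, h}  B2 = {b, c, d, h}  B3 = {c, d, h, i}  B4 = {c, e, h, i}  B5 = {c, e, g, h}  B6 = {c, e, f, h}
Tree: B1–B2, B2–B3, B3–B4, B4–B5, B5–B6
The largest bag has 4 vertices, giving width 3; this decomposition certifies tw(G) ≤ 3. On the other hand G contains the 4-clique {a, c, d, h}. A clique must lie in a single bag of any decomposition, so no decomposition can have width below 3. Hence tw(G) = 3 exactly.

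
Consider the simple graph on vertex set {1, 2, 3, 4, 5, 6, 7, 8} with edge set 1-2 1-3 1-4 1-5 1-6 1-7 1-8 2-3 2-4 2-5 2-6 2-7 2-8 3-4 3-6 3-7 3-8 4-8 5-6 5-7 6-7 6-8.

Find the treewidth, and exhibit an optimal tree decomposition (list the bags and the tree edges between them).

Treewidth 4.
One such decomposition:
Bags: B1 = {1, 2, 3, 6, 8}  B2 = {1, 2, 3, 6, 7}  B3 = {1, 2, 3, 4, 8}  B4 = {1, 2, 5, 6, 7}
Tree: B1–B2, B1–B3, B2–B4

The largest bag has 5 vertices, giving width 4; this decomposition certifies tw(G) ≤ 4. For the lower bound, the 5 vertices {1, 2, 3, 4, 8} are pairwise adjacent, and any tree decomposition puts a clique entirely inside one bag — forcing width ≥ 4. Therefore the treewidth is 4.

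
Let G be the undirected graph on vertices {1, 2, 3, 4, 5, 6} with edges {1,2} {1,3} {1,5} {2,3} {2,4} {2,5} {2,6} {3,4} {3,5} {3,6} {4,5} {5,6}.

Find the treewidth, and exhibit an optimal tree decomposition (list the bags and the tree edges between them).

Each bag holds 4 vertices, so the decomposition has width 3, which upper-bounds the treewidth. For the lower bound, the 4 vertices {1, 2, 3, 5} are pairwise adjacent, and any tree decomposition puts a clique entirely inside one bag — forcing width ≥ 3. The upper and lower bounds meet at 3, so that is the treewidth.

Treewidth 3.
One such decomposition:
Bags: B1 = {2, 3, 5, 6}  B2 = {1, 2, 3, 5}  B3 = {2, 3, 4, 5}
Tree: B1–B2, B1–B3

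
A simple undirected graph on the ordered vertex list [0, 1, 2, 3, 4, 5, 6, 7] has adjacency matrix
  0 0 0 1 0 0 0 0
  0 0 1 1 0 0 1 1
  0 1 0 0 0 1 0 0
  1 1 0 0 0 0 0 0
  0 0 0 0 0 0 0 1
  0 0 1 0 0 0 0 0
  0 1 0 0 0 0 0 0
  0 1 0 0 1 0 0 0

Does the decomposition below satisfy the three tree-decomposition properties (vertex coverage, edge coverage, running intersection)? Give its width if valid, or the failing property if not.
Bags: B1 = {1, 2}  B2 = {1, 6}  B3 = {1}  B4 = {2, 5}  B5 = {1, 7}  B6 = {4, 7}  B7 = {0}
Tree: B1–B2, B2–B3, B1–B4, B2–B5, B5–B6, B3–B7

No — vertex 3 appears in no bag.

A tree decomposition must satisfy three properties: every vertex lies in some bag; for every edge, both endpoints lie together in some bag; and for every vertex, the bags containing it form a connected subtree. Here vertex 3 appears in no bag, so the decomposition is invalid.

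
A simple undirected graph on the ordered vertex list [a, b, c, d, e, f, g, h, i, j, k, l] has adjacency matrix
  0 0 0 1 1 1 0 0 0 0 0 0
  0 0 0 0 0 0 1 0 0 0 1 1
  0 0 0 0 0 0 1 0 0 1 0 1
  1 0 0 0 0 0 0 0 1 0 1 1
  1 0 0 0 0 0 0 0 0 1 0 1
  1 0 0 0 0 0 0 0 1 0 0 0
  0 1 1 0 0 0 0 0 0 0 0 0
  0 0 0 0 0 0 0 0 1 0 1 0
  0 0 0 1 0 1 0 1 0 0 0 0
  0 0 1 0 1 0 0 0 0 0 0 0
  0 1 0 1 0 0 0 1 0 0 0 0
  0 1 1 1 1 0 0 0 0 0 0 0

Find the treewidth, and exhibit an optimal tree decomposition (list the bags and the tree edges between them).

The largest bag has 4 vertices, giving width 3; this decomposition certifies tw(G) ≤ 3. For the lower bound: the 4 vertex sets {f,h,i}, {k}, {d}, {a,b,e,l} are disjoint, each induces a connected subgraph, and every pair is joined by at least one edge of G. Contracting each set to a single vertex therefore yields K_{4} as a minor, and since treewidth is minor-monotone, tw(G) ≥ tw(K_{4}) = 3. Combining the bounds, tw(G) = 3.

Treewidth 3.
Bags: B1 = {f, h, i, k}  B2 = {d, f, i, k}  B3 = {a, d, f, k}  B4 = {a, b, d, k}  B5 = {a, b, d, l}  B6 = {a, b, e, l}  B7 = {b, e, g, l}  B8 = {c, e, g, l}  B9 = {c, e, g, j}
Tree: B1–B2, B2–B3, B3–B4, B4–B5, B5–B6, B6–B7, B7–B8, B8–B9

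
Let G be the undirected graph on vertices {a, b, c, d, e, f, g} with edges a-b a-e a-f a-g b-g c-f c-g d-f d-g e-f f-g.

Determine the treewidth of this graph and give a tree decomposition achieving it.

The largest bag has 3 vertices, giving width 2; this decomposition certifies tw(G) ≤ 2. Conversely, {d, f, g} is a clique of size 3, and the vertices of any clique must share a bag in every tree decomposition; so some bag has ≥ 3 vertices and tw(G) ≥ 2. Therefore the treewidth is 2.

Treewidth 2.
Bags: B1 = {a, f, g}  B2 = {a, e, f}  B3 = {a, b, g}  B4 = {c, f, g}  B5 = {d, f, g}
Tree: B1–B2, B1–B3, B1–B4, B4–B5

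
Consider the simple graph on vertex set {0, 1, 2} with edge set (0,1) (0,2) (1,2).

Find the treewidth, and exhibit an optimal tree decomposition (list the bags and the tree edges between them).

Treewidth 2.
One such decomposition:
Bags: B1 = {0, 1, 2}
Tree: (single bag)

With just one bag of size 3, the width is 3 − 1 = 2, so tw(G) ≤ 2. For the lower bound, the 3 vertices {0, 1, 2} are pairwise adjacent, and any tree decomposition puts a clique entirely inside one bag — forcing width ≥ 2. The upper and lower bounds meet at 2, so that is the treewidth.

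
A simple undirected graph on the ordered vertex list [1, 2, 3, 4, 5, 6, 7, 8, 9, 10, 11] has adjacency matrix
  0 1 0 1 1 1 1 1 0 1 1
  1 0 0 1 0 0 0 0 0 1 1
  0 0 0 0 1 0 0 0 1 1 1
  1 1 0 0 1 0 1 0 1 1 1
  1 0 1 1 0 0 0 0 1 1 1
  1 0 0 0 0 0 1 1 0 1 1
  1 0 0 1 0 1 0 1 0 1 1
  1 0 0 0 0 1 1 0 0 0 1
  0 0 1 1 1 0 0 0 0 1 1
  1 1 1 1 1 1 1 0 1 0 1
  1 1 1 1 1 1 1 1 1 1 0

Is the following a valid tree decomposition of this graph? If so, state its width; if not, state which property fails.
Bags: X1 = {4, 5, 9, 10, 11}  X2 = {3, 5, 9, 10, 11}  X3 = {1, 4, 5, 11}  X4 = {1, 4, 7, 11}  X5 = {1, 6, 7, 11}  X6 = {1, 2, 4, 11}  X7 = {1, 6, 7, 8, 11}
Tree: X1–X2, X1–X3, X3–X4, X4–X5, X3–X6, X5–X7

No — edge (10,1) lies in no bag.

A tree decomposition must satisfy three properties: every vertex lies in some bag; for every edge, both endpoints lie together in some bag; and for every vertex, the bags containing it form a connected subtree. Here edge (10,1) lies in no bag, so the decomposition is invalid.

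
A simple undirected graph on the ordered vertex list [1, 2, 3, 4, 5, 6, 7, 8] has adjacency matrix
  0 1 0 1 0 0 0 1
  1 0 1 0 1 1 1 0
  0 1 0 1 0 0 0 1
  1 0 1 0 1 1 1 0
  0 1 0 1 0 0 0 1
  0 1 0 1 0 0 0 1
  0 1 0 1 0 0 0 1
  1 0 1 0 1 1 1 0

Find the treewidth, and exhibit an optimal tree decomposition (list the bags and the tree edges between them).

Every bag has size at most 4, so the width is 4 − 1 = 3 and tw(G) ≤ 3. For the lower bound: the 4 vertex sets {3,8}, {4,5}, {2}, {6} are disjoint, each induces a connected subgraph, and every pair is joined by at least one edge of G. Contracting each set to a single vertex therefore yields K_{4} as a minor, and since treewidth is minor-monotone, tw(G) ≥ tw(K_{4}) = 3. Hence tw(G) = 3 exactly.

Treewidth 3.
One such decomposition:
Bags: B1 = {2, 3, 4, 8}  B2 = {2, 4, 5, 8}  B3 = {2, 4, 6, 8}  B4 = {1, 2, 4, 8}  B5 = {2, 4, 7, 8}
Tree: B1–B2, B2–B3, B3–B4, B4–B5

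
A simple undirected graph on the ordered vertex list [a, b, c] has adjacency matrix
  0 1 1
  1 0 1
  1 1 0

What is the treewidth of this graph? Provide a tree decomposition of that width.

With just one bag of size 3, the width is 3 − 1 = 2, so tw(G) ≤ 2. On the other hand G contains the 3-clique {a, b, c}. A clique must lie in a single bag of any decomposition, so no decomposition can have width below 2. Hence tw(G) = 2 exactly.

Treewidth 2.
One optimal decomposition is:
Bags: B1 = {a, b, c}
Tree: (single bag)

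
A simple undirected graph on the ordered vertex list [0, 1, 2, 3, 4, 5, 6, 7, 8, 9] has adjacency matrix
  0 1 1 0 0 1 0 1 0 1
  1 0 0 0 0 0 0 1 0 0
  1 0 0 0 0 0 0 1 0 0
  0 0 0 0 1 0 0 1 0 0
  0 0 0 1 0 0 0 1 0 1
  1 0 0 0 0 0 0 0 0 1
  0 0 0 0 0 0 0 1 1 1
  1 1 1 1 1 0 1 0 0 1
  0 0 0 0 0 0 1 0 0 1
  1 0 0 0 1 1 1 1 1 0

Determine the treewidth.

A width-2 tree decomposition is:
Bags: B1 = {0, 2, 7}  B2 = {0, 7, 9}  B3 = {4, 7, 9}  B4 = {0, 1, 7}  B5 = {0, 5, 9}  B6 = {3, 4, 7}  B7 = {6, 7, 9}  B8 = {6, 8, 9}
Tree: B1–B2, B2–B3, B1–B4, B2–B5, B3–B6, B2–B7, B7–B8
Every bag has size at most 3, so the width is 3 − 1 = 2 and tw(G) ≤ 2. For the lower bound, the 3 vertices {6, 8, 9} are pairwise adjacent, and any tree decomposition puts a clique entirely inside one bag — forcing width ≥ 2. Combining the bounds, tw(G) = 2.

2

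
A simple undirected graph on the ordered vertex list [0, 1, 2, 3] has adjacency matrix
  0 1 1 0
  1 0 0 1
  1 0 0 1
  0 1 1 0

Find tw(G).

A width-2 tree decomposition is:
Bags: B1 = {0, 1, 2}  B2 = {1, 2, 3}
Tree: B1–B2
Every bag has size at most 3, so the width is 3 − 1 = 2 and tw(G) ≤ 2. For the lower bound, G contains the cycle 2–0–1–3–2, so G is not a forest; only forests have treewidth ≤ 1, hence tw(G) ≥ 2. Hence tw(G) = 2 exactly.

2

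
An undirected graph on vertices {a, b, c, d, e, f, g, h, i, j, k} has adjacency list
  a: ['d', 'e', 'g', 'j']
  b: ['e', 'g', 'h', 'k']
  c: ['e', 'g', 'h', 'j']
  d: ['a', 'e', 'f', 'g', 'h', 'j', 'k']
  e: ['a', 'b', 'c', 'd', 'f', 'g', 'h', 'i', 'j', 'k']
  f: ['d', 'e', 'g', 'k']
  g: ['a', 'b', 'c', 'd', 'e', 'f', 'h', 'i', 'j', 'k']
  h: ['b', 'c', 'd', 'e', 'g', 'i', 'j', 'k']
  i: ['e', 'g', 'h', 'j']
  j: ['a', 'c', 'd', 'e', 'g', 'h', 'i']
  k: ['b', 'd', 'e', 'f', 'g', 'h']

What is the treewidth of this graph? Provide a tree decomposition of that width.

Treewidth 4.
One such decomposition:
Bags: B1 = {c, e, g, h, j}  B2 = {d, e, g, h, j}  B3 = {d, e, g, h, k}  B4 = {a, d, e, g, j}  B5 = {e, g, h, i, j}  B6 = {b, e, g, h, k}  B7 = {d, e, f, g, k}
Tree: B1–B2, B2–B3, B2–B4, B2–B5, B3–B6, B3–B7

Every bag has size at most 5, so the width is 5 − 1 = 4 and tw(G) ≤ 4. Conversely, {a, d, e, g, j} is a clique of size 5, and the vertices of any clique must share a bag in every tree decomposition; so some bag has ≥ 5 vertices and tw(G) ≥ 4. Combining the bounds, tw(G) = 4.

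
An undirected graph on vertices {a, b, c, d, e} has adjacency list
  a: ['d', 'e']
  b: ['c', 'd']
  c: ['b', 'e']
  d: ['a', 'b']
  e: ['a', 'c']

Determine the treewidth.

A width-2 tree decomposition is:
Bags: B1 = {a, d, e}  B2 = {c, d, e}  B3 = {b, c, d}
Tree: B1–B2, B2–B3
Every bag has size at most 3, so the width is 3 − 1 = 2 and tw(G) ≤ 2. The edges d–a–e–c–b–d form a cycle, so G is not a tree and its treewidth is at least 2. Hence tw(G) = 2 exactly.

2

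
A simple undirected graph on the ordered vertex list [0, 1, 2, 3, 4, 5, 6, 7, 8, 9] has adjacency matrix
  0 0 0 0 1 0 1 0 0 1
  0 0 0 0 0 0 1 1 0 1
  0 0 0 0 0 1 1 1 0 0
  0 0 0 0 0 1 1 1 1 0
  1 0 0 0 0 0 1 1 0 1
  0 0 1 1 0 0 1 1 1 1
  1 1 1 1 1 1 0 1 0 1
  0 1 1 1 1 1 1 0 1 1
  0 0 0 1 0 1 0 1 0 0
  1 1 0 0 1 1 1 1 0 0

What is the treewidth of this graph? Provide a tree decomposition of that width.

Treewidth 3.
One optimal decomposition is:
Bags: B1 = {2, 5, 6, 7}  B2 = {5, 6, 7, 9}  B3 = {3, 5, 6, 7}  B4 = {3, 5, 7, 8}  B5 = {1, 6, 7, 9}  B6 = {4, 6, 7, 9}  B7 = {0, 4, 6, 9}
Tree: B1–B2, B1–B3, B3–B4, B2–B5, B2–B6, B6–B7

Every bag has size at most 4, so the width is 4 − 1 = 3 and tw(G) ≤ 3. For the lower bound, the 4 vertices {3, 5, 7, 8} are pairwise adjacent, and any tree decomposition puts a clique entirely inside one bag — forcing width ≥ 3. Hence tw(G) = 3 exactly.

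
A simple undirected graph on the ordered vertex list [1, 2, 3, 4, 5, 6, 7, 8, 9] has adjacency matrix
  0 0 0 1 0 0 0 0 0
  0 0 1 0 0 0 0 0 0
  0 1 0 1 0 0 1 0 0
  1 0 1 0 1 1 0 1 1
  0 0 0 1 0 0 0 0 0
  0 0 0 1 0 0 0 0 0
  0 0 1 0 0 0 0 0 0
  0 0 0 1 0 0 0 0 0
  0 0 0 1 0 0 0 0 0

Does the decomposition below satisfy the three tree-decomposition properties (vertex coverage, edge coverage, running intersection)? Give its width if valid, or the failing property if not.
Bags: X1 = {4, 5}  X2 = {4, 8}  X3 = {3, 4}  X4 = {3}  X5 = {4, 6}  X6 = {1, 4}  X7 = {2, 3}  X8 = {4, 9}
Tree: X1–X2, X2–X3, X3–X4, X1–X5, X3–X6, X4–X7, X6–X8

No — vertex 7 appears in no bag.

A tree decomposition must satisfy three properties: every vertex lies in some bag; for every edge, both endpoints lie together in some bag; and for every vertex, the bags containing it form a connected subtree. Here vertex 7 appears in no bag, so the decomposition is invalid.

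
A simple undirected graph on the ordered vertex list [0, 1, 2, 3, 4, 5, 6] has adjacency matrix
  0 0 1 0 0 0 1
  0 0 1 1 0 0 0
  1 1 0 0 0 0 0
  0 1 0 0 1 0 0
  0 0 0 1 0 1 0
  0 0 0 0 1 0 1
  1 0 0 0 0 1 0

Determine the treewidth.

2

A width-2 tree decomposition is:
Bags: B1 = {4, 5, 6}  B2 = {3, 4, 6}  B3 = {1, 3, 6}  B4 = {1, 2, 6}  B5 = {0, 2, 6}
Tree: B1–B2, B2–B3, B3–B4, B4–B5
Every bag has size at most 3, so the width is 3 − 1 = 2 and tw(G) ≤ 2. For the lower bound, G contains the cycle 6–5–4–3–1–2–0–6, so G is not a forest; only forests have treewidth ≤ 1, hence tw(G) ≥ 2. Therefore the treewidth is 2.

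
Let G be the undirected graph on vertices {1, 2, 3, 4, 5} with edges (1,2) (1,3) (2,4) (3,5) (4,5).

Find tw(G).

A width-2 tree decomposition is:
Bags: B1 = {3, 4, 5}  B2 = {1, 3, 4}  B3 = {1, 2, 4}
Tree: B1–B2, B2–B3
Each bag holds 3 vertices, so the decomposition has width 2, which upper-bounds the treewidth. For the lower bound, G contains the cycle 4–5–3–1–2–4, so G is not a forest; only forests have treewidth ≤ 1, hence tw(G) ≥ 2. The upper and lower bounds meet at 2, so that is the treewidth.

2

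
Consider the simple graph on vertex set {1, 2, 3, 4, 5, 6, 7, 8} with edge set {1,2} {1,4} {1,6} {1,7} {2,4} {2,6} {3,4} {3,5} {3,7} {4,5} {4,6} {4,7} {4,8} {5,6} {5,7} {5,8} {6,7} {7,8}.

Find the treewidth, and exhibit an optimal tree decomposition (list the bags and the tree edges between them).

Treewidth 3.
One such decomposition:
Bags: B1 = {1, 4, 6, 7}  B2 = {4, 5, 6, 7}  B3 = {3, 4, 5, 7}  B4 = {1, 2, 4, 6}  B5 = {4, 5, 7, 8}
Tree: B1–B2, B2–B3, B1–B4, B2–B5

Every bag has size at most 4, so the width is 4 − 1 = 3 and tw(G) ≤ 3. On the other hand G contains the 4-clique {1, 2, 4, 6}. A clique must lie in a single bag of any decomposition, so no decomposition can have width below 3. Hence tw(G) = 3 exactly.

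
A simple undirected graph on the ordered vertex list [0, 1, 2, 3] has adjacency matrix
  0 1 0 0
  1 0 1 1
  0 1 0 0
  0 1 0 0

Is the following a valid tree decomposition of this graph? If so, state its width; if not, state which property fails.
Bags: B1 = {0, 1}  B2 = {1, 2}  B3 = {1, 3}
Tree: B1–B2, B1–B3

Yes; width 1.

Every vertex of G appears in some bag (union = {0, 1, 2, 3}); every edge is covered by a bag; and for each vertex v the set of bags containing v is connected in the bag tree. The decomposition is therefore valid. The largest bag has 2 vertices, so the width is 1.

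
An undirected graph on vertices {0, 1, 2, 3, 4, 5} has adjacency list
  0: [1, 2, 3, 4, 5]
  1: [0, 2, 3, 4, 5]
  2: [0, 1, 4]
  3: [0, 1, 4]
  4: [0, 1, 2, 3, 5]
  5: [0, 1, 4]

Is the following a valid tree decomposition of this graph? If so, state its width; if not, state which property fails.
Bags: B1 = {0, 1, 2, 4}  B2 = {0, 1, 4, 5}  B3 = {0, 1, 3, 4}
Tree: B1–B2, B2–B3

Yes; width 3.

Vertex coverage: the bags together contain {0, 1, 2, 3, 4, 5}, the full vertex set. Edge coverage: each edge of G has both endpoints in at least one bag. Running intersection: for every vertex, the bags containing it form a connected subtree. All three properties hold, so this is a valid tree decomposition of width max|bag| − 1 = 3, and hence tw(G) ≤ 3.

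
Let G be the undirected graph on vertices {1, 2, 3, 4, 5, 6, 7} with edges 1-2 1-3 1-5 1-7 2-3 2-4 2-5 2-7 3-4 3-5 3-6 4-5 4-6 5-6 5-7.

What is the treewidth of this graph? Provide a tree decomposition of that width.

Treewidth 3.
One such decomposition:
Bags: B1 = {1, 2, 3, 5}  B2 = {1, 2, 5, 7}  B3 = {2, 3, 4, 5}  B4 = {3, 4, 5, 6}
Tree: B1–B2, B1–B3, B3–B4

Each bag holds 4 vertices, so the decomposition has width 3, which upper-bounds the treewidth. For the lower bound, the 4 vertices {1, 2, 3, 5} are pairwise adjacent, and any tree decomposition puts a clique entirely inside one bag — forcing width ≥ 3. Therefore the treewidth is 3.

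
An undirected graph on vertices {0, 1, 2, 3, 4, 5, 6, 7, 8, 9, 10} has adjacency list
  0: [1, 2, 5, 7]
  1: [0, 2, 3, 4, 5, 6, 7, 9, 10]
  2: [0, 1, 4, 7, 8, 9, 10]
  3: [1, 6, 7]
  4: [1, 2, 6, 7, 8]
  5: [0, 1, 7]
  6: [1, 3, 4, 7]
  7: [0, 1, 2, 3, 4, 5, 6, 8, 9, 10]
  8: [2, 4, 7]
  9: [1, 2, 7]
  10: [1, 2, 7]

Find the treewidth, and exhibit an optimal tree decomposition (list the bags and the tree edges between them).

Treewidth 3.
One optimal decomposition is:
Bags: B1 = {1, 2, 7, 10}  B2 = {1, 2, 7, 9}  B3 = {1, 2, 4, 7}  B4 = {0, 1, 2, 7}  B5 = {1, 4, 6, 7}  B6 = {2, 4, 7, 8}  B7 = {0, 1, 5, 7}  B8 = {1, 3, 6, 7}
Tree: B1–B2, B2–B3, B1–B4, B3–B5, B3–B6, B4–B7, B5–B8

Every bag has size at most 4, so the width is 4 − 1 = 3 and tw(G) ≤ 3. Conversely, {2, 4, 7, 8} is a clique of size 4, and the vertices of any clique must share a bag in every tree decomposition; so some bag has ≥ 4 vertices and tw(G) ≥ 3. Hence tw(G) = 3 exactly.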